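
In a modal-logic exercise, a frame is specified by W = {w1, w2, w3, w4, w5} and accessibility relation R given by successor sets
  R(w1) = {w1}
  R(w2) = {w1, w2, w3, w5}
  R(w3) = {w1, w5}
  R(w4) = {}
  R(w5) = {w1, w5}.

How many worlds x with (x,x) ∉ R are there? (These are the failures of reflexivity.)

2

Enumerating: w3, w4.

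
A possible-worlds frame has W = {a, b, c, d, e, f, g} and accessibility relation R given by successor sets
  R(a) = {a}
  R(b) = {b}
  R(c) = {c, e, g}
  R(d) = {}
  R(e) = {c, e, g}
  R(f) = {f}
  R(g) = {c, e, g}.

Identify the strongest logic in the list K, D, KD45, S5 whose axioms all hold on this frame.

K

Serial (axiom D): no — d has no R-successor.
Euclidean (axiom 5): yes — any two successors of a common world are R-related.
Transitive (axiom 4): yes — every two-step R-path is closed by a direct edge.
Reflexive (axiom T): no — d is not related to itself.
So F validates K; D would additionally require R to be serial. The strongest is K.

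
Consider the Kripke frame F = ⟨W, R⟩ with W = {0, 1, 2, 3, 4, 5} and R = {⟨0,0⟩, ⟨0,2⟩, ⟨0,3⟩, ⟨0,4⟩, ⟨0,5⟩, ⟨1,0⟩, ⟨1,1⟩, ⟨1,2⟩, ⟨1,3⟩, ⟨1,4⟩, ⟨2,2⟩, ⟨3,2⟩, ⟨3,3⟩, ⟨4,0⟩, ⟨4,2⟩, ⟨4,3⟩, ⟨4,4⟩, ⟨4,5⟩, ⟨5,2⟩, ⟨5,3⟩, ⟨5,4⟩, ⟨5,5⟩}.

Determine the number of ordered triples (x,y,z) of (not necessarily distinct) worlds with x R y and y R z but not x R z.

3

Enumerating: (1,0,5), (1,4,5), (5,4,0).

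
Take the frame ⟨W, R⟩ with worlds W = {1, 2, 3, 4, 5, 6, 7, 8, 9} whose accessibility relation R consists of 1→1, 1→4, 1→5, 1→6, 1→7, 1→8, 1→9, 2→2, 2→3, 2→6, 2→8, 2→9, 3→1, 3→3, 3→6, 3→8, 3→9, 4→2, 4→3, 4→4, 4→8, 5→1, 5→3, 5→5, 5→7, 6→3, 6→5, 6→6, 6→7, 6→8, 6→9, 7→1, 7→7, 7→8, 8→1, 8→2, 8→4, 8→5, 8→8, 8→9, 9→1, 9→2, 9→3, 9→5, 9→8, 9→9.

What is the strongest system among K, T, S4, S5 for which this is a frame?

T

Reflexive (axiom T): yes — every world is R-related to itself.
Transitive (axiom 4): no — 1 R 4 and 4 R 2, but not 1 R 2.
Euclidean (axiom 5): no — 1 R 4 and 1 R 5, but not 4 R 5.
So F validates K, T; S4 would additionally require R to be transitive. The strongest is T.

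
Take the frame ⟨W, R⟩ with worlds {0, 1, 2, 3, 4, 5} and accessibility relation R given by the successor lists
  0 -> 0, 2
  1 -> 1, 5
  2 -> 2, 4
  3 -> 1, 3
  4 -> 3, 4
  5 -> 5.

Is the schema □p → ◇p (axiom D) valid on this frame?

Axiom D corresponds to the accessibility relation being serial.
Serial: yes — every world has a successor (e.g. 0 R 0).

Yes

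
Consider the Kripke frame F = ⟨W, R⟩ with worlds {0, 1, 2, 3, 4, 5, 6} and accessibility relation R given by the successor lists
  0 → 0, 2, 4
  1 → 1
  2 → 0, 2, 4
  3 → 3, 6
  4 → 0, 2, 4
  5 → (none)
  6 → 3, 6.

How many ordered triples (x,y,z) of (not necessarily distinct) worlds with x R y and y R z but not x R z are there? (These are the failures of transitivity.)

0

R is transitive; there are no such tuples.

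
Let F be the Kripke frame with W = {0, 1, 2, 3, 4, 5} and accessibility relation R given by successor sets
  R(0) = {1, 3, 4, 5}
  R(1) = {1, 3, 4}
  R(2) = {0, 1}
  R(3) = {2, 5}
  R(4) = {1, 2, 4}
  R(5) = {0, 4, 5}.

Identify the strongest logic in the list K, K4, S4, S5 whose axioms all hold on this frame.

Transitive (axiom 4): no — 0 R 3 and 3 R 2, but not 0 R 2.
Reflexive (axiom T): no — 0 is not related to itself.
Euclidean (axiom 5): no — 0 R 1 and 0 R 5, but not 1 R 5.
So F validates K; K4 would additionally require R to be transitive. The strongest is K.

K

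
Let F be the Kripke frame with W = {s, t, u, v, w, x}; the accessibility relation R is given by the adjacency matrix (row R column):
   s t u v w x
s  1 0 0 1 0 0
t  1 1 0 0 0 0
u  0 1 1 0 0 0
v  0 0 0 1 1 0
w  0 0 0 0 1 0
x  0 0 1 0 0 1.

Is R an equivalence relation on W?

No

Reflexive: yes — every world is R-related to itself.
Symmetric: no — s R v but not v R s.
Transitive: no — s R v and v R w, but not s R w.
So R is not an equivalence relation.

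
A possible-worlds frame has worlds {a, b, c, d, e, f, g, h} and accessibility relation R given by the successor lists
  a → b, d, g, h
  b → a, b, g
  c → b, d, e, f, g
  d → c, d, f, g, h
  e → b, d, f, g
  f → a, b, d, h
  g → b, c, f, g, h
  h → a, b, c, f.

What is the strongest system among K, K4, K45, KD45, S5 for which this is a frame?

Transitive (axiom 4): no — a R d and d R c, but not a R c.
Euclidean (axiom 5): no — a R b and a R d, but not b R d.
Serial (axiom D): yes — every world has a successor (e.g. a R b).
Reflexive (axiom T): no — a is not related to itself.
So F validates K; K4 would additionally require R to be transitive. The strongest is K.

K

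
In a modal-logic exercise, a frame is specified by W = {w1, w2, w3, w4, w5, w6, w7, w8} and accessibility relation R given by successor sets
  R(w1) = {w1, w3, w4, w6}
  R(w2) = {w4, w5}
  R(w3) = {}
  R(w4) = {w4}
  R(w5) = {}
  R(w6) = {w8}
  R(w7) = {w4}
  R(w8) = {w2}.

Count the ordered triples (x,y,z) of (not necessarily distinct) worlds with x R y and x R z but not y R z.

Enumerating: (w1,w3,w1), (w1,w3,w3), (w1,w3,w4), (w1,w3,w6), (w1,w4,w1), (w1,w4,w3), (w1,w4,w6), (w1,w6,w1), (w1,w6,w3), (w1,w6,w4), (w1,w6,w6), (w2,w4,w5), (w2,w5,w4), (w2,w5,w5), (w6,w8,w8), (w8,w2,w2).

16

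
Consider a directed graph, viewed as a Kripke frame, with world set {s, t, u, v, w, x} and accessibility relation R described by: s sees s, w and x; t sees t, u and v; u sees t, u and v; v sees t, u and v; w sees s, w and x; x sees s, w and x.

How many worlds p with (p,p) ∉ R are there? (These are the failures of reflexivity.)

0

R is reflexive; there are no such worlds.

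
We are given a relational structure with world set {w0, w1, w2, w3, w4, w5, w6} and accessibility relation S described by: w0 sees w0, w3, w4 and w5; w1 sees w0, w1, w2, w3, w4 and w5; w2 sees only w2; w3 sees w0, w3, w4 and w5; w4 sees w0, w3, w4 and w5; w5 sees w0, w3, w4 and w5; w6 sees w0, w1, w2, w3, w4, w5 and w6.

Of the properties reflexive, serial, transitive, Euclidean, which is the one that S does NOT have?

Euclidean

Reflexive: yes — every world is S-related to itself.
Serial: yes — every world has a successor (e.g. w0 S w0).
Transitive: yes — every two-step S-path is closed by a direct edge.
Euclidean: no — w1 S w0 and w1 S w2, but not w0 S w2.
Only Euclidean fails.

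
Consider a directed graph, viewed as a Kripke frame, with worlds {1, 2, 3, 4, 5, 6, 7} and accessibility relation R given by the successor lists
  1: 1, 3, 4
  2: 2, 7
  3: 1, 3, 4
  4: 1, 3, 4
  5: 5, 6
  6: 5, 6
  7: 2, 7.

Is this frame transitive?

Yes

Transitive: yes — every two-step R-path is closed by a direct edge.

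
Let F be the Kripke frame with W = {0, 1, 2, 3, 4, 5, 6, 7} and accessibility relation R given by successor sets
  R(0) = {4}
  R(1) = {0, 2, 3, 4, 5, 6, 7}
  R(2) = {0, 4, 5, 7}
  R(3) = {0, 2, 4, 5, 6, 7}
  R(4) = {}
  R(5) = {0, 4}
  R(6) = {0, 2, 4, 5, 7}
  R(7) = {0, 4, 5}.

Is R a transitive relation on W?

Yes

Transitive: yes — every two-step R-path is closed by a direct edge.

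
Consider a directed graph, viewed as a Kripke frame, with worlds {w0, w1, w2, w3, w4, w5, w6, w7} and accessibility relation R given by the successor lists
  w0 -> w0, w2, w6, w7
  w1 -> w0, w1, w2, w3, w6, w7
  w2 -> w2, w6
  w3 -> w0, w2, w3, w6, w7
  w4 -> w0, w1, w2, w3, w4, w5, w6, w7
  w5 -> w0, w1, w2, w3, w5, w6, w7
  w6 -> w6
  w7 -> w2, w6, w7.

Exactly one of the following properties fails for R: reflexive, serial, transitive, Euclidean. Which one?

Reflexive: yes — every world is R-related to itself.
Serial: yes — every world has a successor (e.g. w0 R w0).
Transitive: yes — every two-step R-path is closed by a direct edge.
Euclidean: no — w0 R w2 and w0 R w7, but not w2 R w7.
Only Euclidean fails.

Euclidean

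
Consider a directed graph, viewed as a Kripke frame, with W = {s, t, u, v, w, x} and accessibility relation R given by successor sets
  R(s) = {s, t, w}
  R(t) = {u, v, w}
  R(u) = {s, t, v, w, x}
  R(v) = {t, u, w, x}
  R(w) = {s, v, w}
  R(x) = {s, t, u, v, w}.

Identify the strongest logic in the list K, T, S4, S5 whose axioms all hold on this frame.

K

Reflexive (axiom T): no — t is not related to itself.
Transitive (axiom 4): no — s R t and t R u, but not s R u.
Euclidean (axiom 5): no — s R w and s R t, but not w R t.
So F validates K; T would additionally require R to be reflexive. The strongest is K.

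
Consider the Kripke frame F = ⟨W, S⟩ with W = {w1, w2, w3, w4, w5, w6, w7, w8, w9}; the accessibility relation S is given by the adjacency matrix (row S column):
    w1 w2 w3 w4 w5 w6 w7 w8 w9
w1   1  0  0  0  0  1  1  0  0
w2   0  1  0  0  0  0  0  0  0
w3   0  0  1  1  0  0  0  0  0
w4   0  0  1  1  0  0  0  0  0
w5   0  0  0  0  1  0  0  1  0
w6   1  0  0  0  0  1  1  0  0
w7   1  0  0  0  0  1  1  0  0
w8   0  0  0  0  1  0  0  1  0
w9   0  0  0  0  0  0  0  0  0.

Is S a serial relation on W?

Serial: no — w9 has no S-successor.

No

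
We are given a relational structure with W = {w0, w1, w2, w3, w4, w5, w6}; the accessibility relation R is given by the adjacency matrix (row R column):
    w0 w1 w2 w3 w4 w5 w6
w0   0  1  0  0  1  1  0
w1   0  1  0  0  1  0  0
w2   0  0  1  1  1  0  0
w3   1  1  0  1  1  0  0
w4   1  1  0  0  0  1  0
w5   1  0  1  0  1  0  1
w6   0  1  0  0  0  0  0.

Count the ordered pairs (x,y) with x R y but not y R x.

9

Enumerating: (w0,w1), (w2,w3), (w2,w4), (w3,w0), (w3,w1), (w3,w4), (w5,w2), (w5,w6), (w6,w1).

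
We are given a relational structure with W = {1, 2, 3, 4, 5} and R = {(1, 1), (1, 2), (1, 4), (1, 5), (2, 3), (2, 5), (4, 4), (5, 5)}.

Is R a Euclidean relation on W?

Euclidean: no — 1 R 2 and 1 R 4, but not 2 R 4.

No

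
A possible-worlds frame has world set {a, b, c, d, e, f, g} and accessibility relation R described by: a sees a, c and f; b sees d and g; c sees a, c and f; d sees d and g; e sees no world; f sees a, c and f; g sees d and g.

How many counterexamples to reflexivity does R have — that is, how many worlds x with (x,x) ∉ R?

2

Enumerating: b, e.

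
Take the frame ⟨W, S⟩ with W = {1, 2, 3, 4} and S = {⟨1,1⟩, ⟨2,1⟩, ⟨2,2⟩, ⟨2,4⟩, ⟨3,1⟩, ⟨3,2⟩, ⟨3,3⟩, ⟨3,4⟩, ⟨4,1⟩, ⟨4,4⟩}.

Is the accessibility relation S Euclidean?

Euclidean: no — 2 S 1 and 2 S 4, but not 1 S 4.

No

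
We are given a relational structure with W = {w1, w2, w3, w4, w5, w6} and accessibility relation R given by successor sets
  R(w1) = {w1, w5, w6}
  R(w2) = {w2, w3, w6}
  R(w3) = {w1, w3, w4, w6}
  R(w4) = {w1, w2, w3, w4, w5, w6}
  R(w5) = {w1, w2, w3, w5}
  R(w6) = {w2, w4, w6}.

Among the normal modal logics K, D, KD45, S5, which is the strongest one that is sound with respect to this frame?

D

Serial (axiom D): yes — every world has a successor (e.g. w1 R w1).
Euclidean (axiom 5): no — w1 R w5 and w1 R w6, but not w5 R w6.
Transitive (axiom 4): no — w1 R w5 and w5 R w2, but not w1 R w2.
Reflexive (axiom T): yes — every world is R-related to itself.
So F validates K, D; KD45 would additionally require R to be Euclidean and transitive. The strongest is D.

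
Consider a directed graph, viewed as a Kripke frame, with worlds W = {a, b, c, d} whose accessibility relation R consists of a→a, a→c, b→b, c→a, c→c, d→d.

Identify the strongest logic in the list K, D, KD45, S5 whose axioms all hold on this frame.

S5

Serial (axiom D): yes — every world has a successor (e.g. a R a).
Euclidean (axiom 5): yes — any two successors of a common world are R-related.
Transitive (axiom 4): yes — every two-step R-path is closed by a direct edge.
Reflexive (axiom T): yes — every world is R-related to itself.
So F validates K, D, KD45, S5. The strongest is S5.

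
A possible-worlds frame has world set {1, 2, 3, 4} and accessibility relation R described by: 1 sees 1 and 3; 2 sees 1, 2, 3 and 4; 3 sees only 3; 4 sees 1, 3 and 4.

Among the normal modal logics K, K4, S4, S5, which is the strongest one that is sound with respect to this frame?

Transitive (axiom 4): yes — every two-step R-path is closed by a direct edge.
Reflexive (axiom T): yes — every world is R-related to itself.
Euclidean (axiom 5): no — 2 R 1 and 2 R 4, but not 1 R 4.
So F validates K, K4, S4; S5 would additionally require R to be Euclidean. The strongest is S4.

S4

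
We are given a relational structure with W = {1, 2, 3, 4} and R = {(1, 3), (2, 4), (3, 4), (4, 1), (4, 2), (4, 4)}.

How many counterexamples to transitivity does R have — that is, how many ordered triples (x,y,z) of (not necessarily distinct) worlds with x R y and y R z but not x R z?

6

Enumerating: (1,3,4), (2,4,1), (2,4,2), (3,4,1), (3,4,2), (4,1,3).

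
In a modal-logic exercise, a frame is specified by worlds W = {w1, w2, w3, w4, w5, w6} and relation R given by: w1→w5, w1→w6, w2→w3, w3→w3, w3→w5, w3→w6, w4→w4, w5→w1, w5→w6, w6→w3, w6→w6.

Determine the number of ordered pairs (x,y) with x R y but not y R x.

Enumerating: (w1,w6), (w2,w3), (w3,w5), (w5,w6).

4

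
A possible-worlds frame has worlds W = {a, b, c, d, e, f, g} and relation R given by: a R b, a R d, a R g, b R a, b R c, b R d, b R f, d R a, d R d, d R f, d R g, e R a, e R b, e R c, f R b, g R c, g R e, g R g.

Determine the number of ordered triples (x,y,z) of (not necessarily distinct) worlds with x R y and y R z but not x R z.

25

Enumerating: (a,b,a), (a,b,c), (a,b,f), (a,d,a), (a,d,f), (a,g,c), (a,g,e), (b,a,b), (b,a,g), (b,d,g), (b,f,b), (d,a,b), … and 13 more.
Total: 25.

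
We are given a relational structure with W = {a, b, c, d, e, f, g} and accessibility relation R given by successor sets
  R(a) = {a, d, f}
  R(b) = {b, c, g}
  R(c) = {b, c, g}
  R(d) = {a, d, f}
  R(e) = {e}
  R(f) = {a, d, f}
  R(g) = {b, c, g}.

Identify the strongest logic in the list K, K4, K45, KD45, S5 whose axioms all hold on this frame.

Transitive (axiom 4): yes — every two-step R-path is closed by a direct edge.
Euclidean (axiom 5): yes — any two successors of a common world are R-related.
Serial (axiom D): yes — every world has a successor (e.g. a R a).
Reflexive (axiom T): yes — every world is R-related to itself.
So F validates K, K4, K45, KD45, S5. The strongest is S5.

S5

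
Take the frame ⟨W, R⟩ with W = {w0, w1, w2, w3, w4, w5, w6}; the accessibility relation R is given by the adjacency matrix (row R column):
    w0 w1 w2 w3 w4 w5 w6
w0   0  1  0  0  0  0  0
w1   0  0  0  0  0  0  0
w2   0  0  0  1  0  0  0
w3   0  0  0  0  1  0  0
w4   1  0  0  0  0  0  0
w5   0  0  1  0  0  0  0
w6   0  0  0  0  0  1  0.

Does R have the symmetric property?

Symmetric: no — w0 R w1 but not w1 R w0.

No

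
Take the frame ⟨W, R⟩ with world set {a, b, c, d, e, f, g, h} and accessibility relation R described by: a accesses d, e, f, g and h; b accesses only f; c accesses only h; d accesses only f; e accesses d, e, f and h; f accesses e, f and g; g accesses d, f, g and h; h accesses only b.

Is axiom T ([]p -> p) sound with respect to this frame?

Axiom T corresponds to the accessibility relation being reflexive.
Reflexive: no — a is not related to itself.

No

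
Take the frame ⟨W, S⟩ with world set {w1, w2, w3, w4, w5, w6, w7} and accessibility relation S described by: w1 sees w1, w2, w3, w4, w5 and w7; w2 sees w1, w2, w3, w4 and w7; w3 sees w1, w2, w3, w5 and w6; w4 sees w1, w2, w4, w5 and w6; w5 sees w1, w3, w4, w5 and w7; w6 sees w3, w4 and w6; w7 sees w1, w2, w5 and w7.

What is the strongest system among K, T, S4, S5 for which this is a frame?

Reflexive (axiom T): yes — every world is S-related to itself.
Transitive (axiom 4): no — w1 S w3 and w3 S w6, but not w1 S w6.
Euclidean (axiom 5): no — w1 S w2 and w1 S w5, but not w2 S w5.
So F validates K, T; S4 would additionally require S to be transitive. The strongest is T.

T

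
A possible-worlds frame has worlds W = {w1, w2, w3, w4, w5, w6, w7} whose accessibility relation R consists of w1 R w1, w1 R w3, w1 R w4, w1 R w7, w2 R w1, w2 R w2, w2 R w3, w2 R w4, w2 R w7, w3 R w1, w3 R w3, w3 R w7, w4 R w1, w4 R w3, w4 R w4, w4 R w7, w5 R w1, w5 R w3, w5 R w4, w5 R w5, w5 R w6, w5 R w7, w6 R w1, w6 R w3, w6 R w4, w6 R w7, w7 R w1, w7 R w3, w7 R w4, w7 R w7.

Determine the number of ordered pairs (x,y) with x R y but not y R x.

Enumerating: (w2,w1), (w2,w3), (w2,w4), (w2,w7), (w4,w3), (w5,w1), (w5,w3), (w5,w4), (w5,w6), (w5,w7), (w6,w1), (w6,w3), (w6,w4), (w6,w7).

14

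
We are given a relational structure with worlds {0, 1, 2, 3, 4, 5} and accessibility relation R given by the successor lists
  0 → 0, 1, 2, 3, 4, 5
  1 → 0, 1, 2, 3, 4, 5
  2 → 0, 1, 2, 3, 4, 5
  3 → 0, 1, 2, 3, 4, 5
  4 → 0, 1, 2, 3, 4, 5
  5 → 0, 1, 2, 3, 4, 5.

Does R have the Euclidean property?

Euclidean: yes — any two successors of a common world are R-related.

Yes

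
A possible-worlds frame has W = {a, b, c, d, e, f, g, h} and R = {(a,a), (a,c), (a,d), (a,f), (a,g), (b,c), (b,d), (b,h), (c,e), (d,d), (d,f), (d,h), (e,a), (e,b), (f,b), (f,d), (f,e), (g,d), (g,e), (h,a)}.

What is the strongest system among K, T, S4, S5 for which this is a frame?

Reflexive (axiom T): no — b is not related to itself.
Transitive (axiom 4): no — a R c and c R e, but not a R e.
Euclidean (axiom 5): no — a R c and a R d, but not c R d.
So F validates K; T would additionally require R to be reflexive. The strongest is K.

K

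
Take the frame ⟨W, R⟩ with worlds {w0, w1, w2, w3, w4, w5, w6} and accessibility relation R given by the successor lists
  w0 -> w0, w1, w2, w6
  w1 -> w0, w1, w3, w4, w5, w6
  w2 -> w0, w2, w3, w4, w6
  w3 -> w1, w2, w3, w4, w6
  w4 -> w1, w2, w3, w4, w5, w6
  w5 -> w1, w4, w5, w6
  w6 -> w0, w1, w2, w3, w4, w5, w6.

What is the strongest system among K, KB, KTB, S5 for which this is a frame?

Symmetric (axiom B): yes — every pair in R has its reverse in R.
Reflexive (axiom T): yes — every world is R-related to itself.
Euclidean (axiom 5): no — w0 R w1 and w0 R w2, but not w1 R w2.
So F validates K, KB, KTB; S5 would additionally require R to be Euclidean. The strongest is KTB.

KTB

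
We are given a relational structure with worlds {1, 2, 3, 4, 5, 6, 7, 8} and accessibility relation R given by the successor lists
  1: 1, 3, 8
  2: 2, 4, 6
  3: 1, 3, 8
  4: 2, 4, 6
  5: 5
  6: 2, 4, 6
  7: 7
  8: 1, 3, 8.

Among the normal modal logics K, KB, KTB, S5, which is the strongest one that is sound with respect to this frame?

Symmetric (axiom B): yes — every pair in R has its reverse in R.
Reflexive (axiom T): yes — every world is R-related to itself.
Euclidean (axiom 5): yes — any two successors of a common world are R-related.
So F validates K, KB, KTB, S5. The strongest is S5.

S5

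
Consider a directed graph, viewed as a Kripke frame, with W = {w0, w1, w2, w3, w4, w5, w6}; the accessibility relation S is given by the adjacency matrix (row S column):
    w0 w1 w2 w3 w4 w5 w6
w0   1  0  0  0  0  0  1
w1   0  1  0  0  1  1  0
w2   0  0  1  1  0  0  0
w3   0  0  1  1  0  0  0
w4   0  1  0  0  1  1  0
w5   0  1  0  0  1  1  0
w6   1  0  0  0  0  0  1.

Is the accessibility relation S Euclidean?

Yes

Euclidean: yes — any two successors of a common world are S-related.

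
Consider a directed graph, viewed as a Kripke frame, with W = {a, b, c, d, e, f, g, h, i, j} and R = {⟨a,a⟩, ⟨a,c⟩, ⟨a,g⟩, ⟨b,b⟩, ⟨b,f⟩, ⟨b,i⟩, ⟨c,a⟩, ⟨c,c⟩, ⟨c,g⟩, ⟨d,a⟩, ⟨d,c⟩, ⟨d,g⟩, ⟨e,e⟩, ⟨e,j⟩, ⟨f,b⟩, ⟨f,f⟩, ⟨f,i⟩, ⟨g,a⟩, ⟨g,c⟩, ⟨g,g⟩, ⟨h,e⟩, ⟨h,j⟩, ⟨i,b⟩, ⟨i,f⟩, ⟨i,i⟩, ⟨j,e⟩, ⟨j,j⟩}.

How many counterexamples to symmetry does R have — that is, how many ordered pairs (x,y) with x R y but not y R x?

5

Enumerating: (d,a), (d,c), (d,g), (h,e), (h,j).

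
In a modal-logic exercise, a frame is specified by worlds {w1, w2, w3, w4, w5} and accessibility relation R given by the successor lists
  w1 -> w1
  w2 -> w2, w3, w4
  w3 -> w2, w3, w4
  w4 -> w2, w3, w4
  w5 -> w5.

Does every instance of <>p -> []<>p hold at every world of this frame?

Yes

Axiom 5 corresponds to the accessibility relation being Euclidean.
Euclidean: yes — any two successors of a common world are R-related.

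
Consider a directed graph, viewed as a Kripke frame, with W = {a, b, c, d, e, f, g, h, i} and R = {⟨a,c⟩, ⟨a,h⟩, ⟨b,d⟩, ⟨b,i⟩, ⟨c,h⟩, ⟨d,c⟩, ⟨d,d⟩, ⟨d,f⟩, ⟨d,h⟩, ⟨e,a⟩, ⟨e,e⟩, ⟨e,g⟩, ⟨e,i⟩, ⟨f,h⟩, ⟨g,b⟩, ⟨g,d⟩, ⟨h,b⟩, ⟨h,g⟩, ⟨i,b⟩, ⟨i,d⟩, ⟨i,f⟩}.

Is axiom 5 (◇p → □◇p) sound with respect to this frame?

No

By correspondence theory, 5 is valid on a frame iff R is Euclidean.
Euclidean: no — a R h and a R c, but not h R c.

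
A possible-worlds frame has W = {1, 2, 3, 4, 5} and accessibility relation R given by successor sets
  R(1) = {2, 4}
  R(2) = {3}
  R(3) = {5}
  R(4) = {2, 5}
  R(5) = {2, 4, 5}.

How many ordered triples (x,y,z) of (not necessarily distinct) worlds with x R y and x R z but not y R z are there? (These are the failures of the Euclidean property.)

10

Enumerating: (1,2,2), (1,2,4), (1,4,4), (2,3,3), (4,2,2), (4,2,5), (5,2,2), (5,2,4), (5,2,5), (5,4,4).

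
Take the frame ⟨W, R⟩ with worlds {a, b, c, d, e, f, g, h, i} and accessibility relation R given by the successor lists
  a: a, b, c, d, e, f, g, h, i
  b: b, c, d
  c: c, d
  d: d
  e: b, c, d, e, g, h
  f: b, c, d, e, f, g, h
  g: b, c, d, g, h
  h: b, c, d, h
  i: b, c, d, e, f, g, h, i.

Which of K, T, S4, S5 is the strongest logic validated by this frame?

Reflexive (axiom T): yes — every world is R-related to itself.
Transitive (axiom 4): yes — every two-step R-path is closed by a direct edge.
Euclidean (axiom 5): no — a R b and a R e, but not b R e.
So F validates K, T, S4; S5 would additionally require R to be Euclidean. The strongest is S4.

S4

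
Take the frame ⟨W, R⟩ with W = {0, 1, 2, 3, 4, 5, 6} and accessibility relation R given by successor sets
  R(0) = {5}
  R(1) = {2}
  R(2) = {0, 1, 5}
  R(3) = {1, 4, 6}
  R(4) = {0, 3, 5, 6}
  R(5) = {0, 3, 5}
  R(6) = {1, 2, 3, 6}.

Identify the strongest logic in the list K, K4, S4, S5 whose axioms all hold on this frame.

Transitive (axiom 4): no — 0 R 5 and 5 R 3, but not 0 R 3.
Reflexive (axiom T): no — 0 is not related to itself.
Euclidean (axiom 5): no — 2 R 0 and 2 R 1, but not 0 R 1.
So F validates K; K4 would additionally require R to be transitive. The strongest is K.

K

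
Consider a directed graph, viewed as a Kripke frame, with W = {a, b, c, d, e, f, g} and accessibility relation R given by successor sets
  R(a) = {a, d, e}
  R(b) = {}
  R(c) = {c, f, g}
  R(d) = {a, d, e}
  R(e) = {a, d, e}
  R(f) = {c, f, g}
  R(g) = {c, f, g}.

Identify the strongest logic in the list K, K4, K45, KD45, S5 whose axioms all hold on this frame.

K45

Transitive (axiom 4): yes — every two-step R-path is closed by a direct edge.
Euclidean (axiom 5): yes — any two successors of a common world are R-related.
Serial (axiom D): no — b has no R-successor.
Reflexive (axiom T): no — b is not related to itself.
So F validates K, K4, K45; KD45 would additionally require R to be serial. The strongest is K45.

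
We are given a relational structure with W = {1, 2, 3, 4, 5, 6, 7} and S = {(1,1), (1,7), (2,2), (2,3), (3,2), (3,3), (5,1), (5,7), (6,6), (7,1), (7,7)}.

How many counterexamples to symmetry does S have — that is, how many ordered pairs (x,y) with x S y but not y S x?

2

Enumerating: (5,1), (5,7).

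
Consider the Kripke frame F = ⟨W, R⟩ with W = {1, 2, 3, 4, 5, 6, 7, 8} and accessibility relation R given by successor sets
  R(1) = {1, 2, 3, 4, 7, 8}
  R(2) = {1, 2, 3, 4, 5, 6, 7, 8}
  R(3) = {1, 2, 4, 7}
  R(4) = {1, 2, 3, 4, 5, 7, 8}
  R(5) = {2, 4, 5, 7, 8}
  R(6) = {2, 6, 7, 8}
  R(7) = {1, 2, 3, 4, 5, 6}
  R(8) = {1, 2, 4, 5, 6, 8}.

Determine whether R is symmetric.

Symmetric: yes — every pair in R has its reverse in R.

Yes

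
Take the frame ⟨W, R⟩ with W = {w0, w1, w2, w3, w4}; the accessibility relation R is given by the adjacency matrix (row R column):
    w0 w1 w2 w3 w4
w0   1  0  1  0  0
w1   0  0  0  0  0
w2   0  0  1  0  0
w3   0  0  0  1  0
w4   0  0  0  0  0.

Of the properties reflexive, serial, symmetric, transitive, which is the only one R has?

transitive

Reflexive: no — w1 is not related to itself.
Serial: no — w1 has no R-successor.
Symmetric: no — w0 R w2 but not w2 R w0.
Transitive: yes — every two-step R-path is closed by a direct edge.
Only transitive holds.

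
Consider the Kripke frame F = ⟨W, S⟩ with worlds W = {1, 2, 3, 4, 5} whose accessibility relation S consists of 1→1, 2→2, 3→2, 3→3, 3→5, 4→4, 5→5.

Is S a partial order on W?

Reflexive: yes — every world is S-related to itself.
Transitive: yes — every two-step S-path is closed by a direct edge.
Antisymmetric: yes — no distinct pair is related both ways.
So S is a partial order.

Yes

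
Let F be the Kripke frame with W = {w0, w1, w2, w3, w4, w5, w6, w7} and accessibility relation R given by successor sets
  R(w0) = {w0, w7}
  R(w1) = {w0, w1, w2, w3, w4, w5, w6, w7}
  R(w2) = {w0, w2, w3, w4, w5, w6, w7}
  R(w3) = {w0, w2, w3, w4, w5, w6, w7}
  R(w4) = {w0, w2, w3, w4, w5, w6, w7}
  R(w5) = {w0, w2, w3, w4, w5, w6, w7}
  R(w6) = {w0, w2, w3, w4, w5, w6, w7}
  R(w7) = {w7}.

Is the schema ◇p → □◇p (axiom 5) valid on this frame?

No

The schema 5 characterises exactly the Euclidean frames.
Euclidean: no — w1 R w0 and w1 R w2, but not w0 R w2.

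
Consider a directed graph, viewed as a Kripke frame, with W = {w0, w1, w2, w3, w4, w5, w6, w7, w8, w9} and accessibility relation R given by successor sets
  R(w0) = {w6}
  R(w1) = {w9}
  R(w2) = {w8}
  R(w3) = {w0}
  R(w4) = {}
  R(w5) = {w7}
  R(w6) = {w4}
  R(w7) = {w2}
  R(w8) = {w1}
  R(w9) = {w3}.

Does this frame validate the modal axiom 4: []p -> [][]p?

By correspondence theory, 4 is valid on a frame iff R is transitive.
Transitive: no — w0 R w6 and w6 R w4, but not w0 R w4.

No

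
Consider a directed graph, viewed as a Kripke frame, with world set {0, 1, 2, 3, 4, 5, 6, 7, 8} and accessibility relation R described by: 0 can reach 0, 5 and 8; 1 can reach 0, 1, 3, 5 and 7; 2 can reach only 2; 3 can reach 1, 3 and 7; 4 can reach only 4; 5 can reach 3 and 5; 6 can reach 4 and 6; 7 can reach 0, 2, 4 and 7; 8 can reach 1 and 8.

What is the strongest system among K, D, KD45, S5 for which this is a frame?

Serial (axiom D): yes — every world has a successor (e.g. 0 R 0).
Euclidean (axiom 5): no — 0 R 5 and 0 R 8, but not 5 R 8.
Transitive (axiom 4): no — 0 R 5 and 5 R 3, but not 0 R 3.
Reflexive (axiom T): yes — every world is R-related to itself.
So F validates K, D; KD45 would additionally require R to be Euclidean and transitive. The strongest is D.

D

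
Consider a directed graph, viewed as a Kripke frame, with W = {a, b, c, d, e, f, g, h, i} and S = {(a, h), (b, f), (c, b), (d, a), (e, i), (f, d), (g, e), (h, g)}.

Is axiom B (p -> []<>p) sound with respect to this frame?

No

By correspondence theory, B is valid on a frame iff S is symmetric.
Symmetric: no — a S h but not h S a.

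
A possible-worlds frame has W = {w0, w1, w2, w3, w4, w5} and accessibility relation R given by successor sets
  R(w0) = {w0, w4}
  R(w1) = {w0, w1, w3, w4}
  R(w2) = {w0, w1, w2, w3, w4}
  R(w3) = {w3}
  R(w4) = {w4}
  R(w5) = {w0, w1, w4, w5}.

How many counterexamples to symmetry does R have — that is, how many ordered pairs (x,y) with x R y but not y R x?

11

Enumerating: (w0,w4), (w1,w0), (w1,w3), (w1,w4), (w2,w0), (w2,w1), (w2,w3), (w2,w4), (w5,w0), (w5,w1), (w5,w4).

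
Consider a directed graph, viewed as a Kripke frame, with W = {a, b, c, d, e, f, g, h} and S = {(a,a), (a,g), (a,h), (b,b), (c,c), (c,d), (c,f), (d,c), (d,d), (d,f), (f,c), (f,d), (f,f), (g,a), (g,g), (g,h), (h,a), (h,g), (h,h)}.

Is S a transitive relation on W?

Transitive: yes — every two-step S-path is closed by a direct edge.

Yes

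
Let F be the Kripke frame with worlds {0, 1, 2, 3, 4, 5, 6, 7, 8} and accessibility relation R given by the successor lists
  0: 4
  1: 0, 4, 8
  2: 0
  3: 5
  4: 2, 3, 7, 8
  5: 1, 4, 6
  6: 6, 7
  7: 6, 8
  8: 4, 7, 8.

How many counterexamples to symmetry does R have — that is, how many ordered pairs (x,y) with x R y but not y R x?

12

Enumerating: (0,4), (1,0), (1,4), (1,8), (2,0), (3,5), (4,2), (4,3), (4,7), (5,1), (5,4), (5,6).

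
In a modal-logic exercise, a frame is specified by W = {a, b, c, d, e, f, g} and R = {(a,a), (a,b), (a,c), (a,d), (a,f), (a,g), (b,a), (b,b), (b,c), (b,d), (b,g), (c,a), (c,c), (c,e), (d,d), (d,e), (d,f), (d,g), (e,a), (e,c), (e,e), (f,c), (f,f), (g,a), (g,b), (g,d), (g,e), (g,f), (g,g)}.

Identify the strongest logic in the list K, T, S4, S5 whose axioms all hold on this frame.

T

Reflexive (axiom T): yes — every world is R-related to itself.
Transitive (axiom 4): no — a R c and c R e, but not a R e.
Euclidean (axiom 5): no — a R b and a R f, but not b R f.
So F validates K, T; S4 would additionally require R to be transitive. The strongest is T.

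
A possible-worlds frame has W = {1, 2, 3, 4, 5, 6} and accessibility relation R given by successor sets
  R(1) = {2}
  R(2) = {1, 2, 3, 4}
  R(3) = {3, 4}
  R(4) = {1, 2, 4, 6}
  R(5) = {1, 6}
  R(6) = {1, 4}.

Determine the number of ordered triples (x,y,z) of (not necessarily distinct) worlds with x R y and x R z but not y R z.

Enumerating: (2,1,1), (2,1,3), (2,1,4), (2,3,1), (2,3,2), (2,4,3), (3,4,3), (4,1,1), (4,1,4), (4,1,6), (4,2,6), (4,6,2), (4,6,6), (5,1,1), (5,1,6), (5,6,6), (6,1,1), (6,1,4).

18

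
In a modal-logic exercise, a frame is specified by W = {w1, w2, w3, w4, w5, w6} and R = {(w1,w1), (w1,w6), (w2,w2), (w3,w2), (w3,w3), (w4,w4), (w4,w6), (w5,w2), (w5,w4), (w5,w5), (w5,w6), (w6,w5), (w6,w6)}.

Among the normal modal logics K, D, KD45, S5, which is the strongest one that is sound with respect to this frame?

Serial (axiom D): yes — every world has a successor (e.g. w1 R w1).
Euclidean (axiom 5): no — w5 R w2 and w5 R w4, but not w2 R w4.
Transitive (axiom 4): no — w1 R w6 and w6 R w5, but not w1 R w5.
Reflexive (axiom T): yes — every world is R-related to itself.
So F validates K, D; KD45 would additionally require R to be Euclidean and transitive. The strongest is D.

D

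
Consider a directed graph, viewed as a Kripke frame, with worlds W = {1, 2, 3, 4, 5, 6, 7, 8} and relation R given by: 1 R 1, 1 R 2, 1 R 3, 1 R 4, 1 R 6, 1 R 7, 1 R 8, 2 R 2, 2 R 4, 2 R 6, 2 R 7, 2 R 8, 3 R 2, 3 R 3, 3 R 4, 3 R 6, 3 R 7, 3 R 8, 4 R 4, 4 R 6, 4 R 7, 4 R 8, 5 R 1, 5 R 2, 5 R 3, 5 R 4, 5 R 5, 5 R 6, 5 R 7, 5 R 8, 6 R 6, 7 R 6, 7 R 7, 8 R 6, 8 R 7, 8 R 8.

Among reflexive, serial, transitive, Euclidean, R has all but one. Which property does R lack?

Euclidean

Reflexive: yes — every world is R-related to itself.
Serial: yes — every world has a successor (e.g. 1 R 1).
Transitive: yes — every two-step R-path is closed by a direct edge.
Euclidean: no — 1 R 2 and 1 R 3, but not 2 R 3.
Only Euclidean fails.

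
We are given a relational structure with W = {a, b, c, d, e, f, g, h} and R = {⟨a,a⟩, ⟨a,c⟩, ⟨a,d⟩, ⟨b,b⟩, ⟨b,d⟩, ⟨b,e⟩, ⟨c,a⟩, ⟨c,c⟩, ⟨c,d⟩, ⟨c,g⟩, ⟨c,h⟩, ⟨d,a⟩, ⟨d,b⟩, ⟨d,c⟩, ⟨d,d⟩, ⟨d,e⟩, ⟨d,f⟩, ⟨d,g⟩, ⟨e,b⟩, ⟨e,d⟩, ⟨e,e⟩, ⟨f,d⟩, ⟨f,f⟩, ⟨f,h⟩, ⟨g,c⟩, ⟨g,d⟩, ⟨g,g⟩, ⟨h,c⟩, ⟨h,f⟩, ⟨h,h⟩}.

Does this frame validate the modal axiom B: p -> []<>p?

Yes

By correspondence theory, B is valid on a frame iff R is symmetric.
Symmetric: yes — every pair in R has its reverse in R.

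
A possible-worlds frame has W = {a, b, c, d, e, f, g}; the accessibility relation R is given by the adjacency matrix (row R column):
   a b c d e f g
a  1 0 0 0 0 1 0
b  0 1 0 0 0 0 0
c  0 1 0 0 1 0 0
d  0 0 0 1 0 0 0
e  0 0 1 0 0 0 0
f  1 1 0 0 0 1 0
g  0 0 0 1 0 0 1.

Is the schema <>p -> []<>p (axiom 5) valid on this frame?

No

Axiom 5 corresponds to the accessibility relation being Euclidean.
Euclidean: no — c R b and c R e, but not b R e.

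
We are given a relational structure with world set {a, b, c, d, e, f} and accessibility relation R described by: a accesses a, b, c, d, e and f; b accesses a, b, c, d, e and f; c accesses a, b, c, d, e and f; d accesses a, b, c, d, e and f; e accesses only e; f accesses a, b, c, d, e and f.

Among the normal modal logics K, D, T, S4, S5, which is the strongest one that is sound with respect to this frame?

Serial (axiom D): yes — every world has a successor (e.g. a R a).
Reflexive (axiom T): yes — every world is R-related to itself.
Transitive (axiom 4): yes — every two-step R-path is closed by a direct edge.
Euclidean (axiom 5): no — a R e and a R b, but not e R b.
So F validates K, D, T, S4; S5 would additionally require R to be Euclidean. The strongest is S4.

S4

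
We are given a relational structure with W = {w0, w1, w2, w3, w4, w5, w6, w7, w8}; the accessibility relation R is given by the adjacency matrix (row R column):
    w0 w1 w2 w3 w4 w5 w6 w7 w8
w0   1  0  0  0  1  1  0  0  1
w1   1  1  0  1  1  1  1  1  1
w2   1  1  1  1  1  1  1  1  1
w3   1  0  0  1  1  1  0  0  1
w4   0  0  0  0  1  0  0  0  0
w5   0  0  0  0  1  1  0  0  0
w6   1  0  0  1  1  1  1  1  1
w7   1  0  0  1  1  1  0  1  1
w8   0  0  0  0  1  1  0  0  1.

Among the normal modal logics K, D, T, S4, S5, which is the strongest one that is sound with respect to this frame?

S4

Serial (axiom D): yes — every world has a successor (e.g. w0 R w0).
Reflexive (axiom T): yes — every world is R-related to itself.
Transitive (axiom 4): yes — every two-step R-path is closed by a direct edge.
Euclidean (axiom 5): no — w0 R w4 and w0 R w5, but not w4 R w5.
So F validates K, D, T, S4; S5 would additionally require R to be Euclidean. The strongest is S4.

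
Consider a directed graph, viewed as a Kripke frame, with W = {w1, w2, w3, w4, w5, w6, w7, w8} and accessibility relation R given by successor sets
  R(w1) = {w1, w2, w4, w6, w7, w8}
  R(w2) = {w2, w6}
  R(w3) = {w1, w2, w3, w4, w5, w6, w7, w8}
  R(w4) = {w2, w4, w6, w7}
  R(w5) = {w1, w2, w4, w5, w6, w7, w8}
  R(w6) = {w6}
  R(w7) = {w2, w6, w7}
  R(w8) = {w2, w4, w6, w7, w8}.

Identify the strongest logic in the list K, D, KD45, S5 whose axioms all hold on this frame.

D

Serial (axiom D): yes — every world has a successor (e.g. w1 R w1).
Euclidean (axiom 5): no — w1 R w2 and w1 R w4, but not w2 R w4.
Transitive (axiom 4): yes — every two-step R-path is closed by a direct edge.
Reflexive (axiom T): yes — every world is R-related to itself.
So F validates K, D; KD45 would additionally require R to be Euclidean. The strongest is D.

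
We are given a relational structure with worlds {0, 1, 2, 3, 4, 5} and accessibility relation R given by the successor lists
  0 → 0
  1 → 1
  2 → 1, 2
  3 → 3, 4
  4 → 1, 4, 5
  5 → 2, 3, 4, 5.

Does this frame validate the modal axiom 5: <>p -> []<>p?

No

The schema 5 characterises exactly the Euclidean frames.
Euclidean: no — 4 R 1 and 4 R 5, but not 1 R 5.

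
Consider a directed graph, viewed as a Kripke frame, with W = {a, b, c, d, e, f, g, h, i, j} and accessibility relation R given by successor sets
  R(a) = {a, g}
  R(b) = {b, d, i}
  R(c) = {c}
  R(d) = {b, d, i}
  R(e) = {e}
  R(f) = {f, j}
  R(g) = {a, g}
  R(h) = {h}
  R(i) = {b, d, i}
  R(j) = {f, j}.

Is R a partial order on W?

Reflexive: yes — every world is R-related to itself.
Transitive: yes — every two-step R-path is closed by a direct edge.
Antisymmetric: no — a R g and g R a with a ≠ g.
So R is not a partial order.

No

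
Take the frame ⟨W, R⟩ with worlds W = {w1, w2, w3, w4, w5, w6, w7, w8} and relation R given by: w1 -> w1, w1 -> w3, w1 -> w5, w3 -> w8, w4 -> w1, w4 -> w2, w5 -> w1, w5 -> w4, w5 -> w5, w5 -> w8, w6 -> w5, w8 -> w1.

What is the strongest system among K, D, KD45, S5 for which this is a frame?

Serial (axiom D): no — w2 has no R-successor.
Euclidean (axiom 5): no — w1 R w3 and w1 R w5, but not w3 R w5.
Transitive (axiom 4): no — w1 R w3 and w3 R w8, but not w1 R w8.
Reflexive (axiom T): no — w2 is not related to itself.
So F validates K; D would additionally require R to be serial. The strongest is K.

K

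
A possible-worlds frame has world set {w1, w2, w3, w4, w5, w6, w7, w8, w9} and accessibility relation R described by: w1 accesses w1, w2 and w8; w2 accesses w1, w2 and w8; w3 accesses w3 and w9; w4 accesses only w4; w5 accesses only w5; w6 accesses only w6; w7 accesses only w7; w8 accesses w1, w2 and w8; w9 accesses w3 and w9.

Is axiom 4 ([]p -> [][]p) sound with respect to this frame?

Axiom 4 corresponds to the accessibility relation being transitive.
Transitive: yes — every two-step R-path is closed by a direct edge.

Yes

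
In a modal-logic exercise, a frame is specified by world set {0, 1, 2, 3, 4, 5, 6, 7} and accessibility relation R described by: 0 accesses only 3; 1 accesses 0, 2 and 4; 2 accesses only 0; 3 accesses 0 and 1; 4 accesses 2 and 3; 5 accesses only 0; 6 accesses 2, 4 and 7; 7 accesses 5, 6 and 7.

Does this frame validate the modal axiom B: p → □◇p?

The schema B characterises exactly the symmetric frames.
Symmetric: no — 1 R 0 but not 0 R 1.

No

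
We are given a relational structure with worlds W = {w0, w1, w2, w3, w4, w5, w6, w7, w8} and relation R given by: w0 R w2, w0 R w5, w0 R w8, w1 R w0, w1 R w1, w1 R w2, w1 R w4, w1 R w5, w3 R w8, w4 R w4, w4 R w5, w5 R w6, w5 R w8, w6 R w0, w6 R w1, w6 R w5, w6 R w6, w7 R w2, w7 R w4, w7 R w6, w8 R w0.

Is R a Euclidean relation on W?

No

Euclidean: no — w0 R w2 and w0 R w5, but not w2 R w5.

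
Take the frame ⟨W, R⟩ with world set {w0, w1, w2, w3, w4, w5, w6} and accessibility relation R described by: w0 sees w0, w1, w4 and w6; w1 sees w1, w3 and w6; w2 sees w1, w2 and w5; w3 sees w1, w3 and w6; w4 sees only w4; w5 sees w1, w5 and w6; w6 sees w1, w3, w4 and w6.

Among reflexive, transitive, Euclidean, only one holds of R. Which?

Reflexive: yes — every world is R-related to itself.
Transitive: no — w0 R w1 and w1 R w3, but not w0 R w3.
Euclidean: no — w0 R w1 and w0 R w4, but not w1 R w4.
Only reflexive holds.

reflexive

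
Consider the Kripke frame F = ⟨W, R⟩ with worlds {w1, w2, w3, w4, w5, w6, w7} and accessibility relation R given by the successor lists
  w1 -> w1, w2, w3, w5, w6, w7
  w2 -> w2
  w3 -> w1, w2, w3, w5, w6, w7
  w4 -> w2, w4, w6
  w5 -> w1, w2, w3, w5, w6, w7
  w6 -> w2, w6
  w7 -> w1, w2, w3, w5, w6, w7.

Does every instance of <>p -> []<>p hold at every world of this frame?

By correspondence theory, 5 is valid on a frame iff R is Euclidean.
Euclidean: no — w1 R w2 and w1 R w3, but not w2 R w3.

No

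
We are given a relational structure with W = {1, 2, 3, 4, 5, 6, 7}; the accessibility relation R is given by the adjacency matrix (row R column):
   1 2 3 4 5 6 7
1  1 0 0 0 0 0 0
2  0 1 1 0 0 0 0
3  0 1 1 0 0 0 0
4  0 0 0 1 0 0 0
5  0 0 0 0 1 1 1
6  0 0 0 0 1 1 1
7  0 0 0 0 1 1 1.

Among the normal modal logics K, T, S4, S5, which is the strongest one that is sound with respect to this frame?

S5

Reflexive (axiom T): yes — every world is R-related to itself.
Transitive (axiom 4): yes — every two-step R-path is closed by a direct edge.
Euclidean (axiom 5): yes — any two successors of a common world are R-related.
So F validates K, T, S4, S5. The strongest is S5.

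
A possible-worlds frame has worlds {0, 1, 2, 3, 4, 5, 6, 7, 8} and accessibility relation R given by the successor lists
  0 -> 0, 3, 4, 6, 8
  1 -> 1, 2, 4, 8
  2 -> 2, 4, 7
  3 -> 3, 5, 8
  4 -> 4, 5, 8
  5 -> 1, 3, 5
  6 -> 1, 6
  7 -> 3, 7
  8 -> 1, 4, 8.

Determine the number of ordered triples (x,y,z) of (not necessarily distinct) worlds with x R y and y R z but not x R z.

26

Enumerating: (0,3,5), (0,4,5), (0,6,1), (0,8,1), (1,2,7), (1,4,5), (2,4,5), (2,4,8), (2,7,3), (3,5,1), (3,8,1), (3,8,4), … and 14 more.
Total: 26.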